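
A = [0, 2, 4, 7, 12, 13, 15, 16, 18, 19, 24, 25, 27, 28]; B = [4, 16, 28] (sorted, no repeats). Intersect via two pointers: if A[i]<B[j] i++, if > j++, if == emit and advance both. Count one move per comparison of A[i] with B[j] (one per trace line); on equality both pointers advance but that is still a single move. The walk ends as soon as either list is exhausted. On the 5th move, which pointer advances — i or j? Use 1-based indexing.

[i=1,j=1] 0<4 → i++
[i=2,j=1] 2<4 → i++
[i=3,j=1] 4==4 emit → i++,j++
[i=4,j=2] 7<16 → i++
[i=5,j=2] 12<16 → i++

i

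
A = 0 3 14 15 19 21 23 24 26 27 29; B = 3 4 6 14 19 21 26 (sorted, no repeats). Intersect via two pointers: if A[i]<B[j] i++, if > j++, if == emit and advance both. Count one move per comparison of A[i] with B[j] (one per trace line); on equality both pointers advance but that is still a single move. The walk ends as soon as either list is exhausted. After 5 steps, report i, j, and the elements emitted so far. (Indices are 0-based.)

i=0 j=0: 0<3, i++
i=1 j=0: 3==3 emit, i++,j++
i=2 j=1: 14>4, j++
i=2 j=2: 14>6, j++
i=2 j=3: 14==14 emit, i++,j++

i=3, j=4, emitted=[3, 14]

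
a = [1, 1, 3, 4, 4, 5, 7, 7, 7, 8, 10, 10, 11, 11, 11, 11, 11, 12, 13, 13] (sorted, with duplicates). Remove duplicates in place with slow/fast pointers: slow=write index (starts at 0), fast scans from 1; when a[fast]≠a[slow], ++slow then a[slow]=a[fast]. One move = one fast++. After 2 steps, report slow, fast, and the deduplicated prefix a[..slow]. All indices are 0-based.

slow=0 fast=1: a[fast]=1=a[slow] dup, fast++
slow=0 fast=2: a[fast]=3≠a[slow]=1 write a[1]=3, slow++,fast++

slow=1, fast=3, prefix=[1, 3]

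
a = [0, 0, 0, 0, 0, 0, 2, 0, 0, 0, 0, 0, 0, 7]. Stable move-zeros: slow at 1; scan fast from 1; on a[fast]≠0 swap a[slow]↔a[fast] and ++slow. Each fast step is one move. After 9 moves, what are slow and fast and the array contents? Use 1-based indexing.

(s=1,f=1) a[fast]=0 → fast++
(s=1,f=2) a[fast]=0 → fast++
(s=1,f=3) a[fast]=0 → fast++
(s=1,f=4) a[fast]=0 → fast++
(s=1,f=5) a[fast]=0 → fast++
(s=1,f=6) a[fast]=0 → fast++
(s=1,f=7) a[fast]=2≠0 swap→a[1]=2 → slow++,fast++
(s=2,f=8) a[fast]=0 → fast++
(s=2,f=9) a[fast]=0 → fast++

slow=2, fast=10, a=[2, 0, 0, 0, 0, 0, 0, 0, 0, 0, 0, 0, 0, 7]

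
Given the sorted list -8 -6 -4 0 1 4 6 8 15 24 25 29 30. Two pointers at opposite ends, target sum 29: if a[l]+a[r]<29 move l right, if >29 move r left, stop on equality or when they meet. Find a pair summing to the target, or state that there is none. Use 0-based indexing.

[0,12] -8+30=22 <29 → l++
[1,12] -6+30=24 <29 → l++
[2,12] -4+30=26 <29 → l++
[3,12] 0+30=30 >29 → r--
[3,11] 0+29=29 → found

(0, 29)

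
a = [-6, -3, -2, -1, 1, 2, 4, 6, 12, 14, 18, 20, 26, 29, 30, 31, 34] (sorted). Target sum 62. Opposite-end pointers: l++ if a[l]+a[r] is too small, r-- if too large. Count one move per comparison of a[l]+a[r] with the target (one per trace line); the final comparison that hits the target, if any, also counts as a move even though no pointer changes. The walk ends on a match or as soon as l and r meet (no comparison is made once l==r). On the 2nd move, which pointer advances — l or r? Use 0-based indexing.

l

l=0 r=16: -6+34=28 <62, l++
l=1 r=16: -3+34=31 <62, l++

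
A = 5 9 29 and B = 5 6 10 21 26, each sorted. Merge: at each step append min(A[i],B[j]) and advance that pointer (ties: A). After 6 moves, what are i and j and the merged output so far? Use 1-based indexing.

i=1 j=1: A[i]=5<=B[j]=5 take 5, i++
i=2 j=1: A[i]=9>B[j]=5 take 5, j++
i=2 j=2: A[i]=9>B[j]=6 take 6, j++
i=2 j=3: A[i]=9<=B[j]=10 take 9, i++
i=3 j=3: A[i]=29>B[j]=10 take 10, j++
i=3 j=4: A[i]=29>B[j]=21 take 21, j++

i=3, j=5, merged so far=[5, 5, 6, 9, 10, 21]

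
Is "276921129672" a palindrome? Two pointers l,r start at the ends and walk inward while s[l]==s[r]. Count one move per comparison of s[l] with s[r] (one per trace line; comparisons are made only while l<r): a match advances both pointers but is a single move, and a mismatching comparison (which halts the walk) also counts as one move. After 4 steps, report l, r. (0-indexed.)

l=4, r=7

l=0 r=11: '2'=='2', l++,r--
l=1 r=10: '7'=='7', l++,r--
l=2 r=9: '6'=='6', l++,r--
l=3 r=8: '9'=='9', l++,r--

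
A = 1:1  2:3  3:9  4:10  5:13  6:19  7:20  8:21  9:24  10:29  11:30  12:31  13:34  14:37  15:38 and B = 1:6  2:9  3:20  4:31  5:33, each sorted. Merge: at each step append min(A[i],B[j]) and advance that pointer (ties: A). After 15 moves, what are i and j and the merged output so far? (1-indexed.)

i=13, j=4, merged so far=[1, 3, 6, 9, 9, 10, 13, 19, 20, 20, 21, 24, 29, 30, 31]

[i=1,j=1] A[i]=1<=B[j]=6 take 1 → i++
[i=2,j=1] A[i]=3<=B[j]=6 take 3 → i++
[i=3,j=1] A[i]=9>B[j]=6 take 6 → j++
[i=3,j=2] A[i]=9<=B[j]=9 take 9 → i++
[i=4,j=2] A[i]=10>B[j]=9 take 9 → j++
[i=4,j=3] A[i]=10<=B[j]=20 take 10 → i++
[i=5,j=3] A[i]=13<=B[j]=20 take 13 → i++
[i=6,j=3] A[i]=19<=B[j]=20 take 19 → i++
[i=7,j=3] A[i]=20<=B[j]=20 take 20 → i++
[i=8,j=3] A[i]=21>B[j]=20 take 20 → j++
[i=8,j=4] A[i]=21<=B[j]=31 take 21 → i++
[i=9,j=4] A[i]=24<=B[j]=31 take 24 → i++
[i=10,j=4] A[i]=29<=B[j]=31 take 29 → i++
[i=11,j=4] A[i]=30<=B[j]=31 take 30 → i++
[i=12,j=4] A[i]=31<=B[j]=31 take 31 → i++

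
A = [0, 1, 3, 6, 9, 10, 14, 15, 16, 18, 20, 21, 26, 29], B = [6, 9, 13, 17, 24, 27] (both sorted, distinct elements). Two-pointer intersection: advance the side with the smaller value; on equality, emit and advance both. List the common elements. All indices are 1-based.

intersection = [6, 9]

i=1 j=1: 0<6, i++
i=2 j=1: 1<6, i++
i=3 j=1: 3<6, i++
i=4 j=1: 6==6 emit, i++,j++
i=5 j=2: 9==9 emit, i++,j++
i=6 j=3: 10<13, i++
i=7 j=3: 14>13, j++
i=7 j=4: 14<17, i++
i=8 j=4: 15<17, i++
i=9 j=4: 16<17, i++
i=10 j=4: 18>17, j++
i=10 j=5: 18<24, i++
i=11 j=5: 20<24, i++
i=12 j=5: 21<24, i++
i=13 j=5: 26>24, j++
i=13 j=6: 26<27, i++
i=14 j=6: 29>27, j++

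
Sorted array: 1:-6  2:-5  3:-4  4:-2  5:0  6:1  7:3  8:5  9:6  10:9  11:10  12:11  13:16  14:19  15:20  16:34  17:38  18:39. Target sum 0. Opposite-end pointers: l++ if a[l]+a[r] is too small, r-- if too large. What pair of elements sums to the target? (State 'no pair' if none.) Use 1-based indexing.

(-6, 6)

[1,18] -6+39=33 >0 → r--
[1,17] -6+38=32 >0 → r--
[1,16] -6+34=28 >0 → r--
[1,15] -6+20=14 >0 → r--
[1,14] -6+19=13 >0 → r--
[1,13] -6+16=10 >0 → r--
[1,12] -6+11=5 >0 → r--
[1,11] -6+10=4 >0 → r--
[1,10] -6+9=3 >0 → r--
[1,9] -6+6=0 → found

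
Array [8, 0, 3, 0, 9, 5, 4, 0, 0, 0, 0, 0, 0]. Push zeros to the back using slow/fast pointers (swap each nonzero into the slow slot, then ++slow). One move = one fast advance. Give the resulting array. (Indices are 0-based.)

(s=0,f=0) a[fast]=8≠0 swap→a[0]=8 → slow++,fast++
(s=1,f=1) a[fast]=0 → fast++
(s=1,f=2) a[fast]=3≠0 swap→a[1]=3 → slow++,fast++
(s=2,f=3) a[fast]=0 → fast++
(s=2,f=4) a[fast]=9≠0 swap→a[2]=9 → slow++,fast++
(s=3,f=5) a[fast]=5≠0 swap→a[3]=5 → slow++,fast++
(s=4,f=6) a[fast]=4≠0 swap→a[4]=4 → slow++,fast++
(s=5,f=7) a[fast]=0 → fast++
(s=5,f=8) a[fast]=0 → fast++
(s=5,f=9) a[fast]=0 → fast++
(s=5,f=10) a[fast]=0 → fast++
(s=5,f=11) a[fast]=0 → fast++
(s=5,f=12) a[fast]=0 → fast++

[8, 3, 9, 5, 4, 0, 0, 0, 0, 0, 0, 0, 0]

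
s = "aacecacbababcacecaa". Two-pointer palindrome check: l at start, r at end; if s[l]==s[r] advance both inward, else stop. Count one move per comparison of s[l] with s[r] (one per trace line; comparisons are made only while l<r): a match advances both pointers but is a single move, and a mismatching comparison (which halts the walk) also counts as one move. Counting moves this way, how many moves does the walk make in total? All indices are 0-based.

9 moves

[0,18] 'a'=='a' → l++,r--
[1,17] 'a'=='a' → l++,r--
[2,16] 'c'=='c' → l++,r--
[3,15] 'e'=='e' → l++,r--
[4,14] 'c'=='c' → l++,r--
[5,13] 'a'=='a' → l++,r--
[6,12] 'c'=='c' → l++,r--
[7,11] 'b'=='b' → l++,r--
[8,10] 'a'=='a' → l++,r--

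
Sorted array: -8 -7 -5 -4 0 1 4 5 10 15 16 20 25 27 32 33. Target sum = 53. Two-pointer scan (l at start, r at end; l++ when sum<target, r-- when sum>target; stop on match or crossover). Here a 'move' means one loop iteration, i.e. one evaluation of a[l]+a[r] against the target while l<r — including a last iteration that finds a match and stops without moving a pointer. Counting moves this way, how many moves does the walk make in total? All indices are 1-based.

12 moves

l=1 r=16: -8+33=25 <53, l++
l=2 r=16: -7+33=26 <53, l++
l=3 r=16: -5+33=28 <53, l++
l=4 r=16: -4+33=29 <53, l++
l=5 r=16: 0+33=33 <53, l++
l=6 r=16: 1+33=34 <53, l++
l=7 r=16: 4+33=37 <53, l++
l=8 r=16: 5+33=38 <53, l++
l=9 r=16: 10+33=43 <53, l++
l=10 r=16: 15+33=48 <53, l++
l=11 r=16: 16+33=49 <53, l++
l=12 r=16: 20+33=53, found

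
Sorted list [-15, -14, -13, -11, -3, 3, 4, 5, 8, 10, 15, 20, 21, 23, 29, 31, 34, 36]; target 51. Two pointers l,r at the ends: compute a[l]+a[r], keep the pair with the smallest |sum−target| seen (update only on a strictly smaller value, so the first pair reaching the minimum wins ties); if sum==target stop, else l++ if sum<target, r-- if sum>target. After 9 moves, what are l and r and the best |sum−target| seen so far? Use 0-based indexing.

[0,17] -15+36=21 d=30 * → l++
[1,17] -14+36=22 d=29 * → l++
[2,17] -13+36=23 d=28 * → l++
[3,17] -11+36=25 d=26 * → l++
[4,17] -3+36=33 d=18 * → l++
[5,17] 3+36=39 d=12 * → l++
[6,17] 4+36=40 d=11 * → l++
[7,17] 5+36=41 d=10 * → l++
[8,17] 8+36=44 d=7 * → l++

l=9, r=17, best |Δ|=7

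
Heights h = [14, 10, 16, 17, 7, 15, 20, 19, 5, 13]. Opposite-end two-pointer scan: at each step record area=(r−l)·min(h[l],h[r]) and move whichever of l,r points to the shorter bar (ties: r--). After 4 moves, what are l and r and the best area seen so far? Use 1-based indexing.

l=3, r=8, best area=117

[1,10] min(14,13)*9=117 best=117 * → r--
[1,9] min(14,5)*8=40 best=117 → r--
[1,8] min(14,19)*7=98 best=117 → l++
[2,8] min(10,19)*6=60 best=117 → l++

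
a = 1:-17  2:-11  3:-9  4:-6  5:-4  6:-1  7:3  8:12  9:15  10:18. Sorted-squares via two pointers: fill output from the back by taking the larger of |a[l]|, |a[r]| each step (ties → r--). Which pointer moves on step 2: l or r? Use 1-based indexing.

l

[1,10] |-17|<=|18| out[10]=324 → r--
[1,9] |-17|>|15| out[9]=289 → l++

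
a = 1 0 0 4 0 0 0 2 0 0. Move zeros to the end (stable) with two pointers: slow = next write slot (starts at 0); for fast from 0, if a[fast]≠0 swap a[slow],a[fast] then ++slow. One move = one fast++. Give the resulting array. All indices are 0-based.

[1, 4, 2, 0, 0, 0, 0, 0, 0, 0]

(s=0,f=0) a[fast]=1≠0 swap→a[0]=1 → slow++,fast++
(s=1,f=1) a[fast]=0 → fast++
(s=1,f=2) a[fast]=0 → fast++
(s=1,f=3) a[fast]=4≠0 swap→a[1]=4 → slow++,fast++
(s=2,f=4) a[fast]=0 → fast++
(s=2,f=5) a[fast]=0 → fast++
(s=2,f=6) a[fast]=0 → fast++
(s=2,f=7) a[fast]=2≠0 swap→a[2]=2 → slow++,fast++
(s=3,f=8) a[fast]=0 → fast++
(s=3,f=9) a[fast]=0 → fast++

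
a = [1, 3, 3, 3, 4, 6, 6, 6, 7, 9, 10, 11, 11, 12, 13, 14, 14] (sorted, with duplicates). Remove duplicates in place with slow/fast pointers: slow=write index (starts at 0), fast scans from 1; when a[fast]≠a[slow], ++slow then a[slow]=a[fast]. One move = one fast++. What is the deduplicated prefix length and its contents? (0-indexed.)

slow=0 fast=1: a[fast]=3≠a[slow]=1 write a[1]=3, slow++,fast++
slow=1 fast=2: a[fast]=3=a[slow] dup, fast++
slow=1 fast=3: a[fast]=3=a[slow] dup, fast++
slow=1 fast=4: a[fast]=4≠a[slow]=3 write a[2]=4, slow++,fast++
slow=2 fast=5: a[fast]=6≠a[slow]=4 write a[3]=6, slow++,fast++
slow=3 fast=6: a[fast]=6=a[slow] dup, fast++
slow=3 fast=7: a[fast]=6=a[slow] dup, fast++
slow=3 fast=8: a[fast]=7≠a[slow]=6 write a[4]=7, slow++,fast++
slow=4 fast=9: a[fast]=9≠a[slow]=7 write a[5]=9, slow++,fast++
slow=5 fast=10: a[fast]=10≠a[slow]=9 write a[6]=10, slow++,fast++
slow=6 fast=11: a[fast]=11≠a[slow]=10 write a[7]=11, slow++,fast++
slow=7 fast=12: a[fast]=11=a[slow] dup, fast++
slow=7 fast=13: a[fast]=12≠a[slow]=11 write a[8]=12, slow++,fast++
slow=8 fast=14: a[fast]=13≠a[slow]=12 write a[9]=13, slow++,fast++
slow=9 fast=15: a[fast]=14≠a[slow]=13 write a[10]=14, slow++,fast++
slow=10 fast=16: a[fast]=14=a[slow] dup, fast++

length 11; prefix = [1, 3, 4, 6, 7, 9, 10, 11, 12, 13, 14]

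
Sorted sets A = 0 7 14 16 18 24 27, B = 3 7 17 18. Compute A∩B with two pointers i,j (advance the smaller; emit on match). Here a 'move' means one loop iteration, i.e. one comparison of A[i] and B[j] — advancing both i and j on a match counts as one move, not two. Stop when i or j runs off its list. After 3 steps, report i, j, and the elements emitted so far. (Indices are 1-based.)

[i=1,j=1] 0<3 → i++
[i=2,j=1] 7>3 → j++
[i=2,j=2] 7==7 emit → i++,j++

i=3, j=3, emitted=[7]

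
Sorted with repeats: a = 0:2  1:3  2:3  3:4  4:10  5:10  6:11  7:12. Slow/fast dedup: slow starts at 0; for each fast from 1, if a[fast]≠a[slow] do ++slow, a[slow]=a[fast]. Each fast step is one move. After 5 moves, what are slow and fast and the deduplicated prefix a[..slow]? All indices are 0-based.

slow=3, fast=6, prefix=[2, 3, 4, 10]

(s=0,f=1) a[fast]=3≠a[slow]=2 write a[1]=3 → slow++,fast++
(s=1,f=2) a[fast]=3=a[slow] dup → fast++
(s=1,f=3) a[fast]=4≠a[slow]=3 write a[2]=4 → slow++,fast++
(s=2,f=4) a[fast]=10≠a[slow]=4 write a[3]=10 → slow++,fast++
(s=3,f=5) a[fast]=10=a[slow] dup → fast++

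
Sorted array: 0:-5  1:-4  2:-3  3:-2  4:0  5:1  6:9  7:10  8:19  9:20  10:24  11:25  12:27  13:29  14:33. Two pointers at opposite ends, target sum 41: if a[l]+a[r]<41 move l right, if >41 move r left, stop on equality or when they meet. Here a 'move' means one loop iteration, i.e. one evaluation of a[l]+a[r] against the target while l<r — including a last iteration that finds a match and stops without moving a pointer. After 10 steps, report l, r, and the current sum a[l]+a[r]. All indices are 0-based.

l=0 r=14: -5+33=28 <41, l++
l=1 r=14: -4+33=29 <41, l++
l=2 r=14: -3+33=30 <41, l++
l=3 r=14: -2+33=31 <41, l++
l=4 r=14: 0+33=33 <41, l++
l=5 r=14: 1+33=34 <41, l++
l=6 r=14: 9+33=42 >41, r--
l=6 r=13: 9+29=38 <41, l++
l=7 r=13: 10+29=39 <41, l++
l=8 r=13: 19+29=48 >41, r--

l=8, r=12, sum=46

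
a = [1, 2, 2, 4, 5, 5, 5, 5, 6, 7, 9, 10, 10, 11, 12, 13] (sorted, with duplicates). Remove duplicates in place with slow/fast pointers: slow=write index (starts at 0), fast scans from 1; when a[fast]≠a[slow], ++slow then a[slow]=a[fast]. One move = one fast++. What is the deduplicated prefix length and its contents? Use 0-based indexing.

length 11; prefix = [1, 2, 4, 5, 6, 7, 9, 10, 11, 12, 13]

(s=0,f=1) a[fast]=2≠a[slow]=1 write a[1]=2 → slow++,fast++
(s=1,f=2) a[fast]=2=a[slow] dup → fast++
(s=1,f=3) a[fast]=4≠a[slow]=2 write a[2]=4 → slow++,fast++
(s=2,f=4) a[fast]=5≠a[slow]=4 write a[3]=5 → slow++,fast++
(s=3,f=5) a[fast]=5=a[slow] dup → fast++
(s=3,f=6) a[fast]=5=a[slow] dup → fast++
(s=3,f=7) a[fast]=5=a[slow] dup → fast++
(s=3,f=8) a[fast]=6≠a[slow]=5 write a[4]=6 → slow++,fast++
(s=4,f=9) a[fast]=7≠a[slow]=6 write a[5]=7 → slow++,fast++
(s=5,f=10) a[fast]=9≠a[slow]=7 write a[6]=9 → slow++,fast++
(s=6,f=11) a[fast]=10≠a[slow]=9 write a[7]=10 → slow++,fast++
(s=7,f=12) a[fast]=10=a[slow] dup → fast++
(s=7,f=13) a[fast]=11≠a[slow]=10 write a[8]=11 → slow++,fast++
(s=8,f=14) a[fast]=12≠a[slow]=11 write a[9]=12 → slow++,fast++
(s=9,f=15) a[fast]=13≠a[slow]=12 write a[10]=13 → slow++,fast++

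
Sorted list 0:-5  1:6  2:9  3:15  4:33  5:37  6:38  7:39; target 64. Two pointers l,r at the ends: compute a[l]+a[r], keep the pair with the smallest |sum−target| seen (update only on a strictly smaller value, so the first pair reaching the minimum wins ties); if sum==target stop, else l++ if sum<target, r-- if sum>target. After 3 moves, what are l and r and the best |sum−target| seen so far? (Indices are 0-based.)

[0,7] -5+39=34 d=30 * → l++
[1,7] 6+39=45 d=19 * → l++
[2,7] 9+39=48 d=16 * → l++

l=3, r=7, best |Δ|=16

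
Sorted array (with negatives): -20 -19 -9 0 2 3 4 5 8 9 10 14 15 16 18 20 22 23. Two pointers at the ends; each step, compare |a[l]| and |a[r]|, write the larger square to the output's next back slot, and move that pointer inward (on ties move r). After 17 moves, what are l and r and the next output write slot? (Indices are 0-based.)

l=3, r=3, next write slot=0

[0,17] |-20|<=|23| out[17]=529 → r--
[0,16] |-20|<=|22| out[16]=484 → r--
[0,15] |-20|<=|20| out[15]=400 → r--
[0,14] |-20|>|18| out[14]=400 → l++
[1,14] |-19|>|18| out[13]=361 → l++
[2,14] |-9|<=|18| out[12]=324 → r--
[2,13] |-9|<=|16| out[11]=256 → r--
[2,12] |-9|<=|15| out[10]=225 → r--
[2,11] |-9|<=|14| out[9]=196 → r--
[2,10] |-9|<=|10| out[8]=100 → r--
[2,9] |-9|<=|9| out[7]=81 → r--
[2,8] |-9|>|8| out[6]=81 → l++
[3,8] |0|<=|8| out[5]=64 → r--
[3,7] |0|<=|5| out[4]=25 → r--
[3,6] |0|<=|4| out[3]=16 → r--
[3,5] |0|<=|3| out[2]=9 → r--
[3,4] |0|<=|2| out[1]=4 → r--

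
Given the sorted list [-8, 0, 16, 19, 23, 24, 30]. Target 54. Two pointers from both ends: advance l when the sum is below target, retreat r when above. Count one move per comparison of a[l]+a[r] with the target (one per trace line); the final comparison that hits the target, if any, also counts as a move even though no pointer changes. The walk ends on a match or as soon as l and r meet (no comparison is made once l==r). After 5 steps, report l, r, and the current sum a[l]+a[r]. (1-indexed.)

l=1 r=7: -8+30=22 <54, l++
l=2 r=7: 0+30=30 <54, l++
l=3 r=7: 16+30=46 <54, l++
l=4 r=7: 19+30=49 <54, l++
l=5 r=7: 23+30=53 <54, l++

l=6, r=7, sum=54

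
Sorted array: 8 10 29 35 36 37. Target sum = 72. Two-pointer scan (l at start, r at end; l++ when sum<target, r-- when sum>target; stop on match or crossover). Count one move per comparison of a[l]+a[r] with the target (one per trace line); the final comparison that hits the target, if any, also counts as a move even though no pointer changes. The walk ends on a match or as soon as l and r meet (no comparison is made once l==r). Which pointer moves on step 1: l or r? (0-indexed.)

l=0 r=5: 8+37=45 <72, l++

l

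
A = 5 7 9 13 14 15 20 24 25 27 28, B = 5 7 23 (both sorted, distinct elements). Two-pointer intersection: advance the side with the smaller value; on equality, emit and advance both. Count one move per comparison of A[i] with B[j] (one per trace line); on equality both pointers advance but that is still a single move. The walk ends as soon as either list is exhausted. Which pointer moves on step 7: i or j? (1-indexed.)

i

[i=1,j=1] 5==5 emit → i++,j++
[i=2,j=2] 7==7 emit → i++,j++
[i=3,j=3] 9<23 → i++
[i=4,j=3] 13<23 → i++
[i=5,j=3] 14<23 → i++
[i=6,j=3] 15<23 → i++
[i=7,j=3] 20<23 → i++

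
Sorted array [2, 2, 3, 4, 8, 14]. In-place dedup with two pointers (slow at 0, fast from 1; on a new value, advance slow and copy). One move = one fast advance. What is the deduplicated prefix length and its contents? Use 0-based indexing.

length 5; prefix = [2, 3, 4, 8, 14]

slow=0 fast=1: a[fast]=2=a[slow] dup, fast++
slow=0 fast=2: a[fast]=3≠a[slow]=2 write a[1]=3, slow++,fast++
slow=1 fast=3: a[fast]=4≠a[slow]=3 write a[2]=4, slow++,fast++
slow=2 fast=4: a[fast]=8≠a[slow]=4 write a[3]=8, slow++,fast++
slow=3 fast=5: a[fast]=14≠a[slow]=8 write a[4]=14, slow++,fast++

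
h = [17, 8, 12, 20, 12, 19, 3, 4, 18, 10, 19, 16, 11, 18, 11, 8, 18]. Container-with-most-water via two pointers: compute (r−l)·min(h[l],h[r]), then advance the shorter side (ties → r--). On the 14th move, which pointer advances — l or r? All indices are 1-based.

r

[1,17] min(17,18)*16=272 best=272 * → l++
[2,17] min(8,18)*15=120 best=272 → l++
[3,17] min(12,18)*14=168 best=272 → l++
[4,17] min(20,18)*13=234 best=272 → r--
[4,16] min(20,8)*12=96 best=272 → r--
[4,15] min(20,11)*11=121 best=272 → r--
[4,14] min(20,18)*10=180 best=272 → r--
[4,13] min(20,11)*9=99 best=272 → r--
[4,12] min(20,16)*8=128 best=272 → r--
[4,11] min(20,19)*7=133 best=272 → r--
[4,10] min(20,10)*6=60 best=272 → r--
[4,9] min(20,18)*5=90 best=272 → r--
[4,8] min(20,4)*4=16 best=272 → r--
[4,7] min(20,3)*3=9 best=272 → r--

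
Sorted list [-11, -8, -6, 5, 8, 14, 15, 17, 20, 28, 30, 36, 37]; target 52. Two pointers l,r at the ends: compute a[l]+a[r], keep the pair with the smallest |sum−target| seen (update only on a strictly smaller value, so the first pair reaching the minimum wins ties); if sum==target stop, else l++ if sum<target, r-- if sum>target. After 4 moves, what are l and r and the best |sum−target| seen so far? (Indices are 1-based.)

l=1 r=13: -11+37=26 d=26 *, l++
l=2 r=13: -8+37=29 d=23 *, l++
l=3 r=13: -6+37=31 d=21 *, l++
l=4 r=13: 5+37=42 d=10 *, l++

l=5, r=13, best |Δ|=10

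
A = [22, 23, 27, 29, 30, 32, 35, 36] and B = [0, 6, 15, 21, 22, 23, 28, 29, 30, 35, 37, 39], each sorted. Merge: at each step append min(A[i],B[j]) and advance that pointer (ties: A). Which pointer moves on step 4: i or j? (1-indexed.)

j

i=1 j=1: A[i]=22>B[j]=0 take 0, j++
i=1 j=2: A[i]=22>B[j]=6 take 6, j++
i=1 j=3: A[i]=22>B[j]=15 take 15, j++
i=1 j=4: A[i]=22>B[j]=21 take 21, j++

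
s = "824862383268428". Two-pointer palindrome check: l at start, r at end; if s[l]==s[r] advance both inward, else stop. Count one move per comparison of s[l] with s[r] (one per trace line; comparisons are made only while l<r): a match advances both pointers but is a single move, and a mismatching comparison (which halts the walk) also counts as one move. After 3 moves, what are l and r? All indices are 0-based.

[0,14] '8'=='8' → l++,r--
[1,13] '2'=='2' → l++,r--
[2,12] '4'=='4' → l++,r--

l=3, r=11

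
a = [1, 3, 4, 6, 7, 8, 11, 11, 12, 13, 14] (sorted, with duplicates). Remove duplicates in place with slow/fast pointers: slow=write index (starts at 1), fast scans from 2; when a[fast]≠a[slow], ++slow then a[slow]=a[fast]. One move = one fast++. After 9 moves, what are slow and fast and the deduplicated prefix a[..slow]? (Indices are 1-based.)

slow=9, fast=11, prefix=[1, 3, 4, 6, 7, 8, 11, 12, 13]

(s=1,f=2) a[fast]=3≠a[slow]=1 write a[2]=3 → slow++,fast++
(s=2,f=3) a[fast]=4≠a[slow]=3 write a[3]=4 → slow++,fast++
(s=3,f=4) a[fast]=6≠a[slow]=4 write a[4]=6 → slow++,fast++
(s=4,f=5) a[fast]=7≠a[slow]=6 write a[5]=7 → slow++,fast++
(s=5,f=6) a[fast]=8≠a[slow]=7 write a[6]=8 → slow++,fast++
(s=6,f=7) a[fast]=11≠a[slow]=8 write a[7]=11 → slow++,fast++
(s=7,f=8) a[fast]=11=a[slow] dup → fast++
(s=7,f=9) a[fast]=12≠a[slow]=11 write a[8]=12 → slow++,fast++
(s=8,f=10) a[fast]=13≠a[slow]=12 write a[9]=13 → slow++,fast++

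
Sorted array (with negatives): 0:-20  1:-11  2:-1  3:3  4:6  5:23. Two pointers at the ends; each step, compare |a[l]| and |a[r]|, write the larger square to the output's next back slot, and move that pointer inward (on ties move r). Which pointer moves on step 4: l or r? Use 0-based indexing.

r

l=0 r=5: |-20|<=|23| out[5]=529, r--
l=0 r=4: |-20|>|6| out[4]=400, l++
l=1 r=4: |-11|>|6| out[3]=121, l++
l=2 r=4: |-1|<=|6| out[2]=36, r--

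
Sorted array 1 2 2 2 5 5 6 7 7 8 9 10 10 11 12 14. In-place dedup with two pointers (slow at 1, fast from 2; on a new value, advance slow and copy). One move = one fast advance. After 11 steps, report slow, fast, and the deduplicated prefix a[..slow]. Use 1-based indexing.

slow=8, fast=13, prefix=[1, 2, 5, 6, 7, 8, 9, 10]

slow=1 fast=2: a[fast]=2≠a[slow]=1 write a[2]=2, slow++,fast++
slow=2 fast=3: a[fast]=2=a[slow] dup, fast++
slow=2 fast=4: a[fast]=2=a[slow] dup, fast++
slow=2 fast=5: a[fast]=5≠a[slow]=2 write a[3]=5, slow++,fast++
slow=3 fast=6: a[fast]=5=a[slow] dup, fast++
slow=3 fast=7: a[fast]=6≠a[slow]=5 write a[4]=6, slow++,fast++
slow=4 fast=8: a[fast]=7≠a[slow]=6 write a[5]=7, slow++,fast++
slow=5 fast=9: a[fast]=7=a[slow] dup, fast++
slow=5 fast=10: a[fast]=8≠a[slow]=7 write a[6]=8, slow++,fast++
slow=6 fast=11: a[fast]=9≠a[slow]=8 write a[7]=9, slow++,fast++
slow=7 fast=12: a[fast]=10≠a[slow]=9 write a[8]=10, slow++,fast++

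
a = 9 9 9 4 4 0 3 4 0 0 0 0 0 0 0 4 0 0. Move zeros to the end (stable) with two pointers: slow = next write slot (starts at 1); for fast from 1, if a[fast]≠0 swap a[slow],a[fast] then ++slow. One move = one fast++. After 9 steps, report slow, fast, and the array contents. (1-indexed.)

slow=1 fast=1: a[fast]=9≠0 swap→a[1]=9, slow++,fast++
slow=2 fast=2: a[fast]=9≠0 swap→a[2]=9, slow++,fast++
slow=3 fast=3: a[fast]=9≠0 swap→a[3]=9, slow++,fast++
slow=4 fast=4: a[fast]=4≠0 swap→a[4]=4, slow++,fast++
slow=5 fast=5: a[fast]=4≠0 swap→a[5]=4, slow++,fast++
slow=6 fast=6: a[fast]=0, fast++
slow=6 fast=7: a[fast]=3≠0 swap→a[6]=3, slow++,fast++
slow=7 fast=8: a[fast]=4≠0 swap→a[7]=4, slow++,fast++
slow=8 fast=9: a[fast]=0, fast++

slow=8, fast=10, a=[9, 9, 9, 4, 4, 3, 4, 0, 0, 0, 0, 0, 0, 0, 0, 4, 0, 0]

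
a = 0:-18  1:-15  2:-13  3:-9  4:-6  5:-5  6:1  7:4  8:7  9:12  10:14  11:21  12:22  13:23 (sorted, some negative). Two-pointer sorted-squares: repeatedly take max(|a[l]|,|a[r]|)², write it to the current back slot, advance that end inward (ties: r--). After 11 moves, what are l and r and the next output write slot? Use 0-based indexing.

l=0 r=13: |-18|<=|23| out[13]=529, r--
l=0 r=12: |-18|<=|22| out[12]=484, r--
l=0 r=11: |-18|<=|21| out[11]=441, r--
l=0 r=10: |-18|>|14| out[10]=324, l++
l=1 r=10: |-15|>|14| out[9]=225, l++
l=2 r=10: |-13|<=|14| out[8]=196, r--
l=2 r=9: |-13|>|12| out[7]=169, l++
l=3 r=9: |-9|<=|12| out[6]=144, r--
l=3 r=8: |-9|>|7| out[5]=81, l++
l=4 r=8: |-6|<=|7| out[4]=49, r--
l=4 r=7: |-6|>|4| out[3]=36, l++

l=5, r=7, next write slot=2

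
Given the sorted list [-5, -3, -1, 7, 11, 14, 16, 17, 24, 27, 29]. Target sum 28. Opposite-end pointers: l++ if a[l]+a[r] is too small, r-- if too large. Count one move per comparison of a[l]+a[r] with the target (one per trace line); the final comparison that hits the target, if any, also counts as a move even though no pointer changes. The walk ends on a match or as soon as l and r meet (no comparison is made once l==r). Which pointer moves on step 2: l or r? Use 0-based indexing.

l=0 r=10: -5+29=24 <28, l++
l=1 r=10: -3+29=26 <28, l++

l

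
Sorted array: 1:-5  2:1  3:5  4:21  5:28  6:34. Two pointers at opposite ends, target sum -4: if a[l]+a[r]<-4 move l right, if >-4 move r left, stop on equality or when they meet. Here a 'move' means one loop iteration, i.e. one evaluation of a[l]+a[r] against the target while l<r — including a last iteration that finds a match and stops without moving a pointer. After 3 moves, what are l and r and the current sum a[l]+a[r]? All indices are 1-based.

[1,6] -5+34=29 >-4 → r--
[1,5] -5+28=23 >-4 → r--
[1,4] -5+21=16 >-4 → r--

l=1, r=3, sum=0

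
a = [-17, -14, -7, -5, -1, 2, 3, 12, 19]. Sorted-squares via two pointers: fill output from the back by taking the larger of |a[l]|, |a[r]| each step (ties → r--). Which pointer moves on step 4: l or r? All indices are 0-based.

r

l=0 r=8: |-17|<=|19| out[8]=361, r--
l=0 r=7: |-17|>|12| out[7]=289, l++
l=1 r=7: |-14|>|12| out[6]=196, l++
l=2 r=7: |-7|<=|12| out[5]=144, r--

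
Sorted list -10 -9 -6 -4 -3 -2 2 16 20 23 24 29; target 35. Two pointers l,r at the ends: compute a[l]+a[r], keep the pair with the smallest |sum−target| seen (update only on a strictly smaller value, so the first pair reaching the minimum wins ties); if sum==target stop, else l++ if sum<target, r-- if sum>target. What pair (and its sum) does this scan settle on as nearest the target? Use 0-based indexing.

pair (16, 20) with sum 36 (|Δ|=1)

[0,11] -10+29=19 d=16 * → l++
[1,11] -9+29=20 d=15 * → l++
[2,11] -6+29=23 d=12 * → l++
[3,11] -4+29=25 d=10 * → l++
[4,11] -3+29=26 d=9 * → l++
[5,11] -2+29=27 d=8 * → l++
[6,11] 2+29=31 d=4 * → l++
[7,11] 16+29=45 d=10 → r--
[7,10] 16+24=40 d=5 → r--
[7,9] 16+23=39 d=4 → r--
[7,8] 16+20=36 d=1 * → r--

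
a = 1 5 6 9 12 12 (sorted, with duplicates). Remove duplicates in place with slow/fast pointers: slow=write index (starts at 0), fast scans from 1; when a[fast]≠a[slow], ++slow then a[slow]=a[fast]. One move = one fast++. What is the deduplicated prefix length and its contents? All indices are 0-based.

(s=0,f=1) a[fast]=5≠a[slow]=1 write a[1]=5 → slow++,fast++
(s=1,f=2) a[fast]=6≠a[slow]=5 write a[2]=6 → slow++,fast++
(s=2,f=3) a[fast]=9≠a[slow]=6 write a[3]=9 → slow++,fast++
(s=3,f=4) a[fast]=12≠a[slow]=9 write a[4]=12 → slow++,fast++
(s=4,f=5) a[fast]=12=a[slow] dup → fast++

length 5; prefix = [1, 5, 6, 9, 12]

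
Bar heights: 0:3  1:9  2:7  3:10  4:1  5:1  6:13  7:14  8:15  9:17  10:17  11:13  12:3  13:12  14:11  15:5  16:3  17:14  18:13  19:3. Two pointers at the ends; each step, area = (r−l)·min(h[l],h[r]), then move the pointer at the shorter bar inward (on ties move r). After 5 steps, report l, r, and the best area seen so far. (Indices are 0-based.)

l=0 r=19: min(3,3)*19=57 best=57 *, r--
l=0 r=18: min(3,13)*18=54 best=57, l++
l=1 r=18: min(9,13)*17=153 best=153 *, l++
l=2 r=18: min(7,13)*16=112 best=153, l++
l=3 r=18: min(10,13)*15=150 best=153, l++

l=4, r=18, best area=153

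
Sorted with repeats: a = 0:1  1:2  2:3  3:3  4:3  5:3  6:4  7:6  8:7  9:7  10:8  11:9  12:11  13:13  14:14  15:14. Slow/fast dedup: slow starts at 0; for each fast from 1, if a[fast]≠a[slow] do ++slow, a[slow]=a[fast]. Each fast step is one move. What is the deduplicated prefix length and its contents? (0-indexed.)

length 11; prefix = [1, 2, 3, 4, 6, 7, 8, 9, 11, 13, 14]

(s=0,f=1) a[fast]=2≠a[slow]=1 write a[1]=2 → slow++,fast++
(s=1,f=2) a[fast]=3≠a[slow]=2 write a[2]=3 → slow++,fast++
(s=2,f=3) a[fast]=3=a[slow] dup → fast++
(s=2,f=4) a[fast]=3=a[slow] dup → fast++
(s=2,f=5) a[fast]=3=a[slow] dup → fast++
(s=2,f=6) a[fast]=4≠a[slow]=3 write a[3]=4 → slow++,fast++
(s=3,f=7) a[fast]=6≠a[slow]=4 write a[4]=6 → slow++,fast++
(s=4,f=8) a[fast]=7≠a[slow]=6 write a[5]=7 → slow++,fast++
(s=5,f=9) a[fast]=7=a[slow] dup → fast++
(s=5,f=10) a[fast]=8≠a[slow]=7 write a[6]=8 → slow++,fast++
(s=6,f=11) a[fast]=9≠a[slow]=8 write a[7]=9 → slow++,fast++
(s=7,f=12) a[fast]=11≠a[slow]=9 write a[8]=11 → slow++,fast++
(s=8,f=13) a[fast]=13≠a[slow]=11 write a[9]=13 → slow++,fast++
(s=9,f=14) a[fast]=14≠a[slow]=13 write a[10]=14 → slow++,fast++
(s=10,f=15) a[fast]=14=a[slow] dup → fast++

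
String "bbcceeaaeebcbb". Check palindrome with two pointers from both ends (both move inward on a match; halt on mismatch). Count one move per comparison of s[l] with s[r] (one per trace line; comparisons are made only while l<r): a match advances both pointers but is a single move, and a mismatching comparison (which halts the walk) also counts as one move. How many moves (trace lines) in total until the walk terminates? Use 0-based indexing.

[0,13] 'b'=='b' → l++,r--
[1,12] 'b'=='b' → l++,r--
[2,11] 'c'=='c' → l++,r--
[3,10] 'c'!='b' → stop

4 moves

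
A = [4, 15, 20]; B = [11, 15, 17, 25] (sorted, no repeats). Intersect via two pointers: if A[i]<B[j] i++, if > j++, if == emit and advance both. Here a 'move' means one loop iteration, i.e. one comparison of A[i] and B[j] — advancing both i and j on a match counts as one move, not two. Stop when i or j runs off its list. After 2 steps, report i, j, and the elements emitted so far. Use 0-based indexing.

i=0 j=0: 4<11, i++
i=1 j=0: 15>11, j++

i=1, j=1, emitted=[]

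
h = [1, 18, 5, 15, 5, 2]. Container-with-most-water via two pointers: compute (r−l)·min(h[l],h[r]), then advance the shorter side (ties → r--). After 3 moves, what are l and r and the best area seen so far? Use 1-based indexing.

l=2, r=4, best area=15

l=1 r=6: min(1,2)*5=5 best=5 *, l++
l=2 r=6: min(18,2)*4=8 best=8 *, r--
l=2 r=5: min(18,5)*3=15 best=15 *, r--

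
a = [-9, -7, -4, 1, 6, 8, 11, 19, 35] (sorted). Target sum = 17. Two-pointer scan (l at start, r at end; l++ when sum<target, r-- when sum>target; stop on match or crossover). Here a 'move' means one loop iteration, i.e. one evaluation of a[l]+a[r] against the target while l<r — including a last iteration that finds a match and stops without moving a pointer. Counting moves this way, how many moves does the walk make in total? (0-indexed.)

7 moves

[0,8] -9+35=26 >17 → r--
[0,7] -9+19=10 <17 → l++
[1,7] -7+19=12 <17 → l++
[2,7] -4+19=15 <17 → l++
[3,7] 1+19=20 >17 → r--
[3,6] 1+11=12 <17 → l++
[4,6] 6+11=17 → found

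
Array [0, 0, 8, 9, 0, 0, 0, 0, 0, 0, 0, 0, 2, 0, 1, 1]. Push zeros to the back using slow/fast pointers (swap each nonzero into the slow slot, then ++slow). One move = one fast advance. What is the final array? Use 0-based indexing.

[8, 9, 2, 1, 1, 0, 0, 0, 0, 0, 0, 0, 0, 0, 0, 0]

slow=0 fast=0: a[fast]=0, fast++
slow=0 fast=1: a[fast]=0, fast++
slow=0 fast=2: a[fast]=8≠0 swap→a[0]=8, slow++,fast++
slow=1 fast=3: a[fast]=9≠0 swap→a[1]=9, slow++,fast++
slow=2 fast=4: a[fast]=0, fast++
slow=2 fast=5: a[fast]=0, fast++
slow=2 fast=6: a[fast]=0, fast++
slow=2 fast=7: a[fast]=0, fast++
slow=2 fast=8: a[fast]=0, fast++
slow=2 fast=9: a[fast]=0, fast++
slow=2 fast=10: a[fast]=0, fast++
slow=2 fast=11: a[fast]=0, fast++
slow=2 fast=12: a[fast]=2≠0 swap→a[2]=2, slow++,fast++
slow=3 fast=13: a[fast]=0, fast++
slow=3 fast=14: a[fast]=1≠0 swap→a[3]=1, slow++,fast++
slow=4 fast=15: a[fast]=1≠0 swap→a[4]=1, slow++,fast++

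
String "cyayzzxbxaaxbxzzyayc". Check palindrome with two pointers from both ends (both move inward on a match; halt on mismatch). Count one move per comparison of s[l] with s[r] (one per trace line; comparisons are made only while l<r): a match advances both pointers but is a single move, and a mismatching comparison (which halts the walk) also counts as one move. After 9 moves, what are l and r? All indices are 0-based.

l=0 r=19: 'c'=='c', l++,r--
l=1 r=18: 'y'=='y', l++,r--
l=2 r=17: 'a'=='a', l++,r--
l=3 r=16: 'y'=='y', l++,r--
l=4 r=15: 'z'=='z', l++,r--
l=5 r=14: 'z'=='z', l++,r--
l=6 r=13: 'x'=='x', l++,r--
l=7 r=12: 'b'=='b', l++,r--
l=8 r=11: 'x'=='x', l++,r--

l=9, r=10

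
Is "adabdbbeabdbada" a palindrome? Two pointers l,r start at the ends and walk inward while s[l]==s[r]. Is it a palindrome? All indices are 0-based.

l=0 r=14: 'a'=='a', l++,r--
l=1 r=13: 'd'=='d', l++,r--
l=2 r=12: 'a'=='a', l++,r--
l=3 r=11: 'b'=='b', l++,r--
l=4 r=10: 'd'=='d', l++,r--
l=5 r=9: 'b'=='b', l++,r--
l=6 r=8: 'b'!='a', stop

not a palindrome (mismatch at 6,8)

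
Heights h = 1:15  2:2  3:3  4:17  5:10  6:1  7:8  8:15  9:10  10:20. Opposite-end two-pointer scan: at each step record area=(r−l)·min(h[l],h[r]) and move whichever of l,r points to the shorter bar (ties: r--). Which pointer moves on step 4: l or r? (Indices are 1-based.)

l=1 r=10: min(15,20)*9=135 best=135 *, l++
l=2 r=10: min(2,20)*8=16 best=135, l++
l=3 r=10: min(3,20)*7=21 best=135, l++
l=4 r=10: min(17,20)*6=102 best=135, l++

l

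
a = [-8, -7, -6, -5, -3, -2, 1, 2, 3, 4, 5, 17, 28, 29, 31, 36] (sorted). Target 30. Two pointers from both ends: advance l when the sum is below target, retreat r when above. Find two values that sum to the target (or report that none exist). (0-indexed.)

(-6, 36)

[0,15] -8+36=28 <30 → l++
[1,15] -7+36=29 <30 → l++
[2,15] -6+36=30 → found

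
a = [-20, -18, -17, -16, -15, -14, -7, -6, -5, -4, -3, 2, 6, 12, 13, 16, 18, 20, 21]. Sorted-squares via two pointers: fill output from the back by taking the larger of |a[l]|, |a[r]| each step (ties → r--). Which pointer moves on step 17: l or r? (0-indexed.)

[0,18] |-20|<=|21| out[18]=441 → r--
[0,17] |-20|<=|20| out[17]=400 → r--
[0,16] |-20|>|18| out[16]=400 → l++
[1,16] |-18|<=|18| out[15]=324 → r--
[1,15] |-18|>|16| out[14]=324 → l++
[2,15] |-17|>|16| out[13]=289 → l++
[3,15] |-16|<=|16| out[12]=256 → r--
[3,14] |-16|>|13| out[11]=256 → l++
[4,14] |-15|>|13| out[10]=225 → l++
[5,14] |-14|>|13| out[9]=196 → l++
[6,14] |-7|<=|13| out[8]=169 → r--
[6,13] |-7|<=|12| out[7]=144 → r--
[6,12] |-7|>|6| out[6]=49 → l++
[7,12] |-6|<=|6| out[5]=36 → r--
[7,11] |-6|>|2| out[4]=36 → l++
[8,11] |-5|>|2| out[3]=25 → l++
[9,11] |-4|>|2| out[2]=16 → l++

l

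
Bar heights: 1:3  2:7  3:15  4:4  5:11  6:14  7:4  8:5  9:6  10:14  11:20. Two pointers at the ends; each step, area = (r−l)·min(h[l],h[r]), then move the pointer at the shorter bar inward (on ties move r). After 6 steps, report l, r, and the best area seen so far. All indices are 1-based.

l=1 r=11: min(3,20)*10=30 best=30 *, l++
l=2 r=11: min(7,20)*9=63 best=63 *, l++
l=3 r=11: min(15,20)*8=120 best=120 *, l++
l=4 r=11: min(4,20)*7=28 best=120, l++
l=5 r=11: min(11,20)*6=66 best=120, l++
l=6 r=11: min(14,20)*5=70 best=120, l++

l=7, r=11, best area=120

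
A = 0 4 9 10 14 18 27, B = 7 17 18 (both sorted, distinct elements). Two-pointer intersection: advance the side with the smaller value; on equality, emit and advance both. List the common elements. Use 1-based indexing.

intersection = [18]

i=1 j=1: 0<7, i++
i=2 j=1: 4<7, i++
i=3 j=1: 9>7, j++
i=3 j=2: 9<17, i++
i=4 j=2: 10<17, i++
i=5 j=2: 14<17, i++
i=6 j=2: 18>17, j++
i=6 j=3: 18==18 emit, i++,j++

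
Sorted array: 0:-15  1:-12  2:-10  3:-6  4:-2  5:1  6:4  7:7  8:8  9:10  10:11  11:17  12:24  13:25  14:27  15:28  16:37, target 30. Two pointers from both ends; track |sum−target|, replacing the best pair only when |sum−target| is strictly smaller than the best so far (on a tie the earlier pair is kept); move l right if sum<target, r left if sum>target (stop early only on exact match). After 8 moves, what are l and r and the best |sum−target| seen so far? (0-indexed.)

l=6, r=14, best |Δ|=1

[0,16] -15+37=22 d=8 * → l++
[1,16] -12+37=25 d=5 * → l++
[2,16] -10+37=27 d=3 * → l++
[3,16] -6+37=31 d=1 * → r--
[3,15] -6+28=22 d=8 → l++
[4,15] -2+28=26 d=4 → l++
[5,15] 1+28=29 d=1 → l++
[6,15] 4+28=32 d=2 → r--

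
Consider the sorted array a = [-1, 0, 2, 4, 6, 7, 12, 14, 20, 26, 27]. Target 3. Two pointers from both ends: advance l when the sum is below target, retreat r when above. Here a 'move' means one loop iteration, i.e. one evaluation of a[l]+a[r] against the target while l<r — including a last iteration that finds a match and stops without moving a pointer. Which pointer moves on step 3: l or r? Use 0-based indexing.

l=0 r=10: -1+27=26 >3, r--
l=0 r=9: -1+26=25 >3, r--
l=0 r=8: -1+20=19 >3, r--

r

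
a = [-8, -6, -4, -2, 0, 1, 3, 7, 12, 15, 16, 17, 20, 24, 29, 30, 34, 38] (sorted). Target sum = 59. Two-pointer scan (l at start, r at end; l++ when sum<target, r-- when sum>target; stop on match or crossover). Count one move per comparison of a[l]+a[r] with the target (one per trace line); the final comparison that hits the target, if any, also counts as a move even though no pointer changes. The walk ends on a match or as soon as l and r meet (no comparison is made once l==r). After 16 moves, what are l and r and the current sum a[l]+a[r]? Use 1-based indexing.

l=15, r=16, sum=59

[1,18] -8+38=30 <59 → l++
[2,18] -6+38=32 <59 → l++
[3,18] -4+38=34 <59 → l++
[4,18] -2+38=36 <59 → l++
[5,18] 0+38=38 <59 → l++
[6,18] 1+38=39 <59 → l++
[7,18] 3+38=41 <59 → l++
[8,18] 7+38=45 <59 → l++
[9,18] 12+38=50 <59 → l++
[10,18] 15+38=53 <59 → l++
[11,18] 16+38=54 <59 → l++
[12,18] 17+38=55 <59 → l++
[13,18] 20+38=58 <59 → l++
[14,18] 24+38=62 >59 → r--
[14,17] 24+34=58 <59 → l++
[15,17] 29+34=63 >59 → r--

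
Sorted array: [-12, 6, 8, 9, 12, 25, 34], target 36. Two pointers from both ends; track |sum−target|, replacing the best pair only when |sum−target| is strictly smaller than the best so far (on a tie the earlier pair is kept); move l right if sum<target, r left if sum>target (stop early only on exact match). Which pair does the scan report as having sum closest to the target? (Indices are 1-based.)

pair (12, 25) with sum 37 (|Δ|=1)

[1,7] -12+34=22 d=14 * → l++
[2,7] 6+34=40 d=4 * → r--
[2,6] 6+25=31 d=5 → l++
[3,6] 8+25=33 d=3 * → l++
[4,6] 9+25=34 d=2 * → l++
[5,6] 12+25=37 d=1 * → r--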